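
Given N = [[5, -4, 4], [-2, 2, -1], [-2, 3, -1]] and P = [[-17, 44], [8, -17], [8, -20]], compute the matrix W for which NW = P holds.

W = [[-5, 4], [0, -3], [2, 3]]

Since N multiplies W on the left, W = N⁻¹P.
det N = -3; the adjugate gives N⁻¹ = [[-1/3, -8/3, 4/3], [0, -1, 1], [2/3, 7/3, -2/3]].
W = N⁻¹P = [[-1/3, -8/3, 4/3], [0, -1, 1], [2/3, 7/3, -2/3]] · [[-17, 44], [8, -17], [8, -20]] = [[-5, 4], [0, -3], [2, 3]].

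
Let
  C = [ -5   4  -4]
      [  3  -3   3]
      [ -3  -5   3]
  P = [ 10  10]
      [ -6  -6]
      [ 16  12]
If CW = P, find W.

W = [[-2, -2], [-5, -3], [-5, -3]]

Since C multiplies W on the left, W = C⁻¹P.
det C = -6; the adjugate gives C⁻¹ = [[-1, -4/3, 0], [3, 9/2, -1/2], [4, 37/6, -1/2]].
W = C⁻¹P = [[-1, -4/3, 0], [3, 9/2, -1/2], [4, 37/6, -1/2]] · [[10, 10], [-6, -6], [16, 12]] = [[-2, -2], [-5, -3], [-5, -3]].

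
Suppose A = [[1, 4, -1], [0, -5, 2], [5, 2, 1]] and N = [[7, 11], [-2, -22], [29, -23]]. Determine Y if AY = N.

Left-multiplying both sides by A⁻¹ gives Y = A⁻¹N.
det A = 6, so A⁻¹ = [[-3/2, -1, 1/2], [5/3, 1, -1/3], [25/6, 3, -5/6]].
Y = A⁻¹N = [[-3/2, -1, 1/2], [5/3, 1, -1/3], [25/6, 3, -5/6]] · [[7, 11], [-2, -22], [29, -23]] = [[6, -6], [0, 4], [-1, -1]].

Y = [[6, -6], [0, 4], [-1, -1]]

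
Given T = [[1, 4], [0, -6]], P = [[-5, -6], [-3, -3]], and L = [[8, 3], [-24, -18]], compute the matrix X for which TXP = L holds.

X = [[1, 1], [1, -3]]

Left-multiply by T⁻¹ and right-multiply by P⁻¹: X = T⁻¹LP⁻¹.
det T = -6; the adjugate gives T⁻¹ = [[1, 2/3], [0, -1/6]].
det P = -3; the adjugate gives P⁻¹ = [[1, -2], [-1, 5/3]].
T⁻¹L = [[-8, -9], [4, 3]].
X = (T⁻¹L)P⁻¹ = [[1, 1], [1, -3]].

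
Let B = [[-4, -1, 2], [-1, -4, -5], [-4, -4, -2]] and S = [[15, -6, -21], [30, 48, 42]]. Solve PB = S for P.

P = [[-6, 1, 2], [0, -6, -6]]

Right-multiplying both sides by B⁻¹ gives P = SB⁻¹.
B has determinant 6; B⁻¹ = [[-2, -5/3, 13/6], [3, 8/3, -11/3], [-2, -2, 5/2]].
P = SB⁻¹ = [[15, -6, -21], [30, 48, 42]] · [[-2, -5/3, 13/6], [3, 8/3, -11/3], [-2, -2, 5/2]] = [[-6, 1, 2], [0, -6, -6]].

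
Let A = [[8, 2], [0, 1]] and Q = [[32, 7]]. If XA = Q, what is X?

A is on the right of X, so right-multiply by A⁻¹: X = QA⁻¹.
det A = 8; the adjugate gives A⁻¹ = [[1/8, -1/4], [0, 1]].
X = QA⁻¹ = [[32, 7]] · [[1/8, -1/4], [0, 1]] = [[4, -1]].

X = [[4, -1]]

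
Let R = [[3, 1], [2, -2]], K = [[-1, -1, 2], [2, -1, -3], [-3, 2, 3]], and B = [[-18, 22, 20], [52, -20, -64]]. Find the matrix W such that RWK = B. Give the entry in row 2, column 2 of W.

Isolating W: multiply by R⁻¹ from the left and K⁻¹ from the right, so W = R⁻¹BK⁻¹.
det R = -8; the adjugate gives R⁻¹ = [[1/4, 1/8], [1/4, -3/8]].
K has determinant -4; K⁻¹ = [[-3/4, -7/4, -5/4], [-3/4, -3/4, -1/4], [-1/4, -5/4, -3/4]].
R⁻¹B = [[2, 3, -3], [-24, 13, 29]].
W = (R⁻¹B)K⁻¹ = [[-3, -2, -1], [1, -4, 5]].

-4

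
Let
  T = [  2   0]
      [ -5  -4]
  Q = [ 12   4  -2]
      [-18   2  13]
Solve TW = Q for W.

Left-multiplying both sides by T⁻¹ gives W = T⁻¹Q.
det T = -8; the adjugate gives T⁻¹ = [[1/2, 0], [-5/8, -1/4]].
W = T⁻¹Q = [[1/2, 0], [-5/8, -1/4]] · [[12, 4, -2], [-18, 2, 13]] = [[6, 2, -1], [-3, -3, -2]].

W = [[6, 2, -1], [-3, -3, -2]]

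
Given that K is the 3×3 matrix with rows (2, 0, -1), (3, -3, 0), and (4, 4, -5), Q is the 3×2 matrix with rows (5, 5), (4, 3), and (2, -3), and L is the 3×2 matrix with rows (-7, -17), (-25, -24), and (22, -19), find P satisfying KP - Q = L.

KP = L + Q = [[-2, -12], [-21, -21], [24, -22]].
Since K multiplies P on the left, P = K⁻¹(L + Q).
det K = 6, so K⁻¹ = [[5/2, -2/3, -1/2], [5/2, -1, -1/2], [4, -4/3, -1]].
P = K⁻¹(L + Q) = [[-3, -5], [4, 2], [-4, 2]].

P = [[-3, -5], [4, 2], [-4, 2]]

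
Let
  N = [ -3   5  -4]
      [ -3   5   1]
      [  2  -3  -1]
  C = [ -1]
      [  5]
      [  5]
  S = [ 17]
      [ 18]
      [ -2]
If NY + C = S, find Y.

NY = S − C = [[18], [13], [-7]].
N is on the left of Y, so left-multiply by N⁻¹: Y = N⁻¹(S − C).
det N = 5; the adjugate gives N⁻¹ = [[-2/5, 17/5, 5], [-1/5, 11/5, 3], [-1/5, 1/5, 0]].
Y = N⁻¹(S − C) = [[2], [4], [-1]].

Y = [[2], [4], [-1]]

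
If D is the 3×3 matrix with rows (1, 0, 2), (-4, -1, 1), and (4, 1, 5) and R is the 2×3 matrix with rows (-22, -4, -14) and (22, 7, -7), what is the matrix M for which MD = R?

M = [[-6, 3, -1], [-6, -5, 2]]

D is on the right of M, so right-multiply by D⁻¹: M = RD⁻¹.
D has determinant -6; D⁻¹ = [[1, -1/3, -1/3], [-4, 1/2, 3/2], [0, 1/6, 1/6]].
M = RD⁻¹ = [[-22, -4, -14], [22, 7, -7]] · [[1, -1/3, -1/3], [-4, 1/2, 3/2], [0, 1/6, 1/6]] = [[-6, 3, -1], [-6, -5, 2]].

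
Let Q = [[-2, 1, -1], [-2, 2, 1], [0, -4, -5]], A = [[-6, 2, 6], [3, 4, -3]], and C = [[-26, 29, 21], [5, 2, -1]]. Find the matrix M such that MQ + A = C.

MQ = C − A = [[-20, 27, 15], [2, -2, 2]].
Right-multiplying both sides by Q⁻¹ gives M = (C − A)Q⁻¹.
det Q = -6, so Q⁻¹ = [[1, -3/2, -1/2], [5/3, -5/3, -2/3], [-4/3, 4/3, 1/3]].
M = (C − A)Q⁻¹ = [[5, 5, -3], [-4, 3, 1]].

M = [[5, 5, -3], [-4, 3, 1]]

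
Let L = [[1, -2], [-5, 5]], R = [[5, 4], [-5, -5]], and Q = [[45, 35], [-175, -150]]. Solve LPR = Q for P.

Isolating P: multiply by L⁻¹ from the left and R⁻¹ from the right, so P = L⁻¹QR⁻¹.
det L = -5; the adjugate gives L⁻¹ = [[-1, -2/5], [-1, -1/5]].
det R = -5; the adjugate gives R⁻¹ = [[1, 4/5], [-1, -1]].
L⁻¹Q = [[25, 25], [-10, -5]].
P = (L⁻¹Q)R⁻¹ = [[0, -5], [-5, -3]].

P = [[0, -5], [-5, -3]]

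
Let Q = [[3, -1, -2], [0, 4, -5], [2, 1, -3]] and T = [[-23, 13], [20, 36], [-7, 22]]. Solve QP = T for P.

P = [[-6, 3], [5, 4], [0, -4]]

Left-multiplying both sides by Q⁻¹ gives P = Q⁻¹T.
det Q = 5; the adjugate gives Q⁻¹ = [[-7/5, -1, 13/5], [-2, -1, 3], [-8/5, -1, 12/5]].
P = Q⁻¹T = [[-7/5, -1, 13/5], [-2, -1, 3], [-8/5, -1, 12/5]] · [[-23, 13], [20, 36], [-7, 22]] = [[-6, 3], [5, 4], [0, -4]].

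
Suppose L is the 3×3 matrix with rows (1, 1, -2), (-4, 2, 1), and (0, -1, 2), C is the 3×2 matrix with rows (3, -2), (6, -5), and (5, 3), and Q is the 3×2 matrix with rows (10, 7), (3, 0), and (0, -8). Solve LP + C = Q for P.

LP = Q − C = [[7, 9], [-3, 5], [-5, -11]].
Since L multiplies P on the left, P = L⁻¹(Q − C).
det L = 5, so L⁻¹ = [[1, 0, 1], [8/5, 2/5, 7/5], [4/5, 1/5, 6/5]].
P = L⁻¹(Q − C) = [[2, -2], [3, 1], [-1, -5]].

P = [[2, -2], [3, 1], [-1, -5]]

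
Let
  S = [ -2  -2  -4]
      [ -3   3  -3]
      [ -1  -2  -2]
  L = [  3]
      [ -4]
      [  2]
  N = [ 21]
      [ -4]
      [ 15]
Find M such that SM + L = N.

M = [[-3], [-4], [-1]]

SM = N − L = [[18], [0], [13]].
Left-multiplying both sides by S⁻¹ gives M = S⁻¹(N − L).
det S = -6, so S⁻¹ = [[2, -2/3, -3], [1/2, 0, -1], [-3/2, 1/3, 2]].
M = S⁻¹(N − L) = [[-3], [-4], [-1]].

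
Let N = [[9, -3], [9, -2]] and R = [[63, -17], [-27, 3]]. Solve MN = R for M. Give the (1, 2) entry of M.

Right-multiplying both sides by N⁻¹ gives M = RN⁻¹.
N has determinant 9; N⁻¹ = [[-2/9, 1/3], [-1, 1]].
M = RN⁻¹ = [[63, -17], [-27, 3]] · [[-2/9, 1/3], [-1, 1]] = [[3, 4], [3, -6]].

4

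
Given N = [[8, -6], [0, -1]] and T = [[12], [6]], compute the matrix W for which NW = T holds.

N is on the left of W, so left-multiply by N⁻¹: W = N⁻¹T.
N has determinant -8; N⁻¹ = [[1/8, -3/4], [0, -1]].
W = N⁻¹T = [[1/8, -3/4], [0, -1]] · [[12], [6]] = [[-3], [-6]].

W = [[-3], [-6]]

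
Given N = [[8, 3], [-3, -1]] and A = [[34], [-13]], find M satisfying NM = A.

M = [[5], [-2]]

Left-multiplying both sides by N⁻¹ gives M = N⁻¹A.
det N = 1; the adjugate gives N⁻¹ = [[-1, -3], [3, 8]].
M = N⁻¹A = [[-1, -3], [3, 8]] · [[34], [-13]] = [[5], [-2]].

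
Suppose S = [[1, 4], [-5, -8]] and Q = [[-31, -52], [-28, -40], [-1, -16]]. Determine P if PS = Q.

P = [[-1, 6], [2, 6], [-6, -1]]

Since S sits to the right of P, P = QS⁻¹.
det S = 12, so S⁻¹ = [[-2/3, -1/3], [5/12, 1/12]].
P = QS⁻¹ = [[-31, -52], [-28, -40], [-1, -16]] · [[-2/3, -1/3], [5/12, 1/12]] = [[-1, 6], [2, 6], [-6, -1]].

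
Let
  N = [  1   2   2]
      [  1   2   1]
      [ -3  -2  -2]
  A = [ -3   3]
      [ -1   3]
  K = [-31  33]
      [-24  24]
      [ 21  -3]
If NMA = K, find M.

M = [[0, -5], [3, 2], [2, 1]]

Isolating M: multiply by N⁻¹ from the left and A⁻¹ from the right, so M = N⁻¹KA⁻¹.
N has determinant 4; N⁻¹ = [[-1/2, 0, -1/2], [-1/4, 1, 1/4], [1, -1, 0]].
det A = -6; the adjugate gives A⁻¹ = [[-1/2, 1/2], [-1/6, 1/2]].
N⁻¹K = [[5, -15], [-11, 15], [-7, 9]].
M = (N⁻¹K)A⁻¹ = [[0, -5], [3, 2], [2, 1]].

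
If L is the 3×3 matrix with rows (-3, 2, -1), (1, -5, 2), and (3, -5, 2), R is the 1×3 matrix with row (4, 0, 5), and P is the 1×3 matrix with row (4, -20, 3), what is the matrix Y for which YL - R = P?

YL = P + R = [[8, -20, 8]].
L is on the right of Y, so right-multiply by L⁻¹: Y = (P + R)L⁻¹.
det L = -2, so L⁻¹ = [[0, -1/2, 1/2], [-2, 3/2, -5/2], [-5, 9/2, -13/2]].
Y = (P + R)L⁻¹ = [[0, 2, 2]].

Y = [[0, 2, 2]]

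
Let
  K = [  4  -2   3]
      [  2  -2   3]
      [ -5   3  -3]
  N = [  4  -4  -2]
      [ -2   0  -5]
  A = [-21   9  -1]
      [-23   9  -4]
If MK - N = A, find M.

MK = A + N = [[-17, 5, -3], [-25, 9, -9]].
K is on the right of M, so right-multiply by K⁻¹: M = (A + N)K⁻¹.
K has determinant -6; K⁻¹ = [[1/2, -1/2, 0], [3/2, -1/2, 1], [2/3, 1/3, 2/3]].
M = (A + N)K⁻¹ = [[-3, 5, 3], [-5, 5, 3]].

M = [[-3, 5, 3], [-5, 5, 3]]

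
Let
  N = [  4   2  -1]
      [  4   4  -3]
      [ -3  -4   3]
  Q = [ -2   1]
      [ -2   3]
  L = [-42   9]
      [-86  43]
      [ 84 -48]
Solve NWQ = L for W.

Isolating W: multiply by N⁻¹ from the left and Q⁻¹ from the right, so W = N⁻¹LQ⁻¹.
det N = -2, so N⁻¹ = [[0, 1, 1], [3/2, -9/2, -4], [2, -5, -4]].
det Q = -4; the adjugate gives Q⁻¹ = [[-3/4, 1/4], [-1/2, 1/2]].
N⁻¹L = [[-2, -5], [-12, 12], [10, -5]].
W = (N⁻¹L)Q⁻¹ = [[4, -3], [3, 3], [-5, 0]].

W = [[4, -3], [3, 3], [-5, 0]]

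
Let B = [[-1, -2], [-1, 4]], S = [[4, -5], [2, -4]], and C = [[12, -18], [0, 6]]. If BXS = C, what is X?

X = [[-2, 0], [0, -1]]

Left-multiply by B⁻¹ and right-multiply by S⁻¹: X = B⁻¹CS⁻¹.
det B = -6, so B⁻¹ = [[-2/3, -1/3], [-1/6, 1/6]].
det S = -6, so S⁻¹ = [[2/3, -5/6], [1/3, -2/3]].
B⁻¹C = [[-8, 10], [-2, 4]].
X = (B⁻¹C)S⁻¹ = [[-2, 0], [0, -1]].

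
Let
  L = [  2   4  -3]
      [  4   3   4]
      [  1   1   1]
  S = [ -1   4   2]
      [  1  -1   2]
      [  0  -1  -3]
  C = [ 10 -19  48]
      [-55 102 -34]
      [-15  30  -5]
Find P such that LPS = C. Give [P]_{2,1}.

3

P = L⁻¹CS⁻¹ (apply L⁻¹ on the left and S⁻¹ on the right).
det L = -5; the adjugate gives L⁻¹ = [[1/5, 7/5, -5], [0, -1, 4], [-1/5, -2/5, 2]].
det S = 5, so S⁻¹ = [[1, 2, 2], [3/5, 3/5, 4/5], [-1/5, -1/5, -3/5]].
L⁻¹C = [[0, -11, -13], [-5, 18, 14], [-10, 23, -6]].
P = (L⁻¹C)S⁻¹ = [[-4, -4, -1], [3, -2, -4], [5, -5, 2]].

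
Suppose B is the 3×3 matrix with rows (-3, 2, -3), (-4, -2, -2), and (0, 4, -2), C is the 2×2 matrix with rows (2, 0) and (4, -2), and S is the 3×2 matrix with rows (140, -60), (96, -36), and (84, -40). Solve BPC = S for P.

P = [[-1, -4], [-1, 3], [-3, -4]]

Isolating P: multiply by B⁻¹ from the left and C⁻¹ from the right, so P = B⁻¹SC⁻¹.
det B = -4, so B⁻¹ = [[-3, 2, 5/2], [2, -3/2, -3/2], [4, -3, -7/2]].
C has determinant -4; C⁻¹ = [[1/2, 0], [1, -1/2]].
B⁻¹S = [[-18, 8], [10, -6], [-22, 8]].
P = (B⁻¹S)C⁻¹ = [[-1, -4], [-1, 3], [-3, -4]].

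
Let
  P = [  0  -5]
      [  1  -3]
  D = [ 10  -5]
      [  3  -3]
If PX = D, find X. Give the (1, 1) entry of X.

Since P multiplies X on the left, X = P⁻¹D.
det P = 5; the adjugate gives P⁻¹ = [[-3/5, 1], [-1/5, 0]].
X = P⁻¹D = [[-3/5, 1], [-1/5, 0]] · [[10, -5], [3, -3]] = [[-3, 0], [-2, 1]].

-3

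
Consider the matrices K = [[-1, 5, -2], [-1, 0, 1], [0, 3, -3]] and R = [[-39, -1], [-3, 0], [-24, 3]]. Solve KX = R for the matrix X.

X = [[5, -3], [-6, -2], [2, -3]]

Left-multiplying both sides by K⁻¹ gives X = K⁻¹R.
det K = -6, so K⁻¹ = [[1/2, -3/2, -5/6], [1/2, -1/2, -1/2], [1/2, -1/2, -5/6]].
X = K⁻¹R = [[1/2, -3/2, -5/6], [1/2, -1/2, -1/2], [1/2, -1/2, -5/6]] · [[-39, -1], [-3, 0], [-24, 3]] = [[5, -3], [-6, -2], [2, -3]].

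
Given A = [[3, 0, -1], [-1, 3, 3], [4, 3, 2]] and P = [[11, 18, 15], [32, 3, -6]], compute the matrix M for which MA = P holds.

Right-multiplying both sides by A⁻¹ gives M = PA⁻¹.
det A = 6, so A⁻¹ = [[-1/2, -1/2, 1/2], [7/3, 5/3, -4/3], [-5/2, -3/2, 3/2]].
M = PA⁻¹ = [[11, 18, 15], [32, 3, -6]] · [[-1/2, -1/2, 1/2], [7/3, 5/3, -4/3], [-5/2, -3/2, 3/2]] = [[-1, 2, 4], [6, -2, 3]].

M = [[-1, 2, 4], [6, -2, 3]]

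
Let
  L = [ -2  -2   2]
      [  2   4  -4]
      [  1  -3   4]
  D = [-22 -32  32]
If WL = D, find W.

W = [[6, -5, 0]]

Right-multiplying both sides by L⁻¹ gives W = DL⁻¹.
det L = -4; the adjugate gives L⁻¹ = [[-1, -1/2, 0], [3, 5/2, 1], [5/2, 2, 1]].
W = DL⁻¹ = [[-22, -32, 32]] · [[-1, -1/2, 0], [3, 5/2, 1], [5/2, 2, 1]] = [[6, -5, 0]].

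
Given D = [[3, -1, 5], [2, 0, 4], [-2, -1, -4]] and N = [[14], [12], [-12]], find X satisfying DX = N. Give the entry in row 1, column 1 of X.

-2

D is on the left of X, so left-multiply by D⁻¹: X = D⁻¹N.
det D = 2, so D⁻¹ = [[2, -9/2, -2], [0, -1, -1], [-1, 5/2, 1]].
X = D⁻¹N = [[2, -9/2, -2], [0, -1, -1], [-1, 5/2, 1]] · [[14], [12], [-12]] = [[-2], [0], [4]].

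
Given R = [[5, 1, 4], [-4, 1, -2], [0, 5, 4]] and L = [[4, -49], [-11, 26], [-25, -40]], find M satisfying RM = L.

R is on the left of M, so left-multiply by R⁻¹: M = R⁻¹L.
det R = 6; the adjugate gives R⁻¹ = [[7/3, 8/3, -1], [8/3, 10/3, -1], [-10/3, -25/6, 3/2]].
M = R⁻¹L = [[7/3, 8/3, -1], [8/3, 10/3, -1], [-10/3, -25/6, 3/2]] · [[4, -49], [-11, 26], [-25, -40]] = [[5, -5], [-1, -4], [-5, -5]].

M = [[5, -5], [-1, -4], [-5, -5]]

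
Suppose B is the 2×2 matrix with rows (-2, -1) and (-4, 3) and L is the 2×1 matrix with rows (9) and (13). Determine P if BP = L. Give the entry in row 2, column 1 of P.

B is on the left of P, so left-multiply by B⁻¹: P = B⁻¹L.
B has determinant -10; B⁻¹ = [[-3/10, -1/10], [-2/5, 1/5]].
P = B⁻¹L = [[-3/10, -1/10], [-2/5, 1/5]] · [[9], [13]] = [[-4], [-1]].

-1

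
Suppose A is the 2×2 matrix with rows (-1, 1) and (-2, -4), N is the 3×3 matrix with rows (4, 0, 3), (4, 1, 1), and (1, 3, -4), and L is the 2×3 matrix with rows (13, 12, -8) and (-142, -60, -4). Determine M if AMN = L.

M = [[-1, 5, -1], [4, 2, 4]]

Isolating M: multiply by A⁻¹ from the left and N⁻¹ from the right, so M = A⁻¹LN⁻¹.
A has determinant 6; A⁻¹ = [[-2/3, -1/6], [1/3, -1/6]].
det N = 5; the adjugate gives N⁻¹ = [[-7/5, 9/5, -3/5], [17/5, -19/5, 8/5], [11/5, -12/5, 4/5]].
A⁻¹L = [[15, 2, 6], [28, 14, -2]].
M = (A⁻¹L)N⁻¹ = [[-1, 5, -1], [4, 2, 4]].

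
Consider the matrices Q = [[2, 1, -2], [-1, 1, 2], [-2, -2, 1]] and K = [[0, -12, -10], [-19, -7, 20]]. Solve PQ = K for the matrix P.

Q is on the right of P, so right-multiply by Q⁻¹: P = KQ⁻¹.
Q has determinant -1; Q⁻¹ = [[-5, -3, -4], [3, 2, 2], [-4, -2, -3]].
P = KQ⁻¹ = [[0, -12, -10], [-19, -7, 20]] · [[-5, -3, -4], [3, 2, 2], [-4, -2, -3]] = [[4, -4, 6], [-6, 3, 2]].

P = [[4, -4, 6], [-6, 3, 2]]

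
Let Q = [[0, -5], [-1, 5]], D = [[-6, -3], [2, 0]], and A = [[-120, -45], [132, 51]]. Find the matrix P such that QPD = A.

Isolating P: multiply by Q⁻¹ from the left and D⁻¹ from the right, so P = Q⁻¹AD⁻¹.
det Q = -5; the adjugate gives Q⁻¹ = [[-1, -1], [-1/5, 0]].
det D = 6, so D⁻¹ = [[0, 1/2], [-1/3, -1]].
Q⁻¹A = [[-12, -6], [24, 9]].
P = (Q⁻¹A)D⁻¹ = [[2, 0], [-3, 3]].

P = [[2, 0], [-3, 3]]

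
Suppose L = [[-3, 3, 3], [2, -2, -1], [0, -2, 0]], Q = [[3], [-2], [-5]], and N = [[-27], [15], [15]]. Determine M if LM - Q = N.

LM = N + Q = [[-24], [13], [10]].
Left-multiplying both sides by L⁻¹ gives M = L⁻¹(N + Q).
det L = -6; the adjugate gives L⁻¹ = [[1/3, 1, -1/2], [0, 0, -1/2], [2/3, 1, 0]].
M = L⁻¹(N + Q) = [[0], [-5], [-3]].

M = [[0], [-5], [-3]]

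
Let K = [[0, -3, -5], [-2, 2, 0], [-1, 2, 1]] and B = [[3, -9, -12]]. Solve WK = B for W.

Right-multiplying both sides by K⁻¹ gives W = BK⁻¹.
det K = 4; the adjugate gives K⁻¹ = [[1/2, -7/4, 5/2], [1/2, -5/4, 5/2], [-1/2, 3/4, -3/2]].
W = BK⁻¹ = [[3, -9, -12]] · [[1/2, -7/4, 5/2], [1/2, -5/4, 5/2], [-1/2, 3/4, -3/2]] = [[3, -3, 3]].

W = [[3, -3, 3]]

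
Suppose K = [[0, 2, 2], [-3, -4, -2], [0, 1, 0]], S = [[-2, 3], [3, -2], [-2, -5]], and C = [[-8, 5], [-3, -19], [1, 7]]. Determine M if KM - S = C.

M = [[4, 3], [-1, 2], [-4, 2]]

KM = C + S = [[-10, 8], [0, -21], [-1, 2]].
Left-multiplying both sides by K⁻¹ gives M = K⁻¹(C + S).
K has determinant -6; K⁻¹ = [[-1/3, -1/3, -2/3], [0, 0, 1], [1/2, 0, -1]].
M = K⁻¹(C + S) = [[4, 3], [-1, 2], [-4, 2]].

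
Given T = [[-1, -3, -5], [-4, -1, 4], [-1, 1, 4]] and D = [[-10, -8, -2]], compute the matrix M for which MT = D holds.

M = [[2, 2, 0]]

Right-multiplying both sides by T⁻¹ gives M = DT⁻¹.
T has determinant -3; T⁻¹ = [[8/3, -7/3, 17/3], [-4, 3, -8], [5/3, -4/3, 11/3]].
M = DT⁻¹ = [[-10, -8, -2]] · [[8/3, -7/3, 17/3], [-4, 3, -8], [5/3, -4/3, 11/3]] = [[2, 2, 0]].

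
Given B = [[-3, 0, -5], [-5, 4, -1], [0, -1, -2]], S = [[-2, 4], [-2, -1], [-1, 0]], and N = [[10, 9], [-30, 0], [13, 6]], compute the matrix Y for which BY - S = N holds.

BY = N + S = [[8, 13], [-32, -1], [12, 6]].
Left-multiplying both sides by B⁻¹ gives Y = B⁻¹(N + S).
B has determinant 2; B⁻¹ = [[-9/2, 5/2, 10], [-5, 3, 11], [5/2, -3/2, -6]].
Y = B⁻¹(N + S) = [[4, -1], [-4, -2], [-4, -2]].

Y = [[4, -1], [-4, -2], [-4, -2]]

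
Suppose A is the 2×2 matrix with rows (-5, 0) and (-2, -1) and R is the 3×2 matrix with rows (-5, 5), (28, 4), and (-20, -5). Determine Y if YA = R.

A is on the right of Y, so right-multiply by A⁻¹: Y = RA⁻¹.
A has determinant 5; A⁻¹ = [[-1/5, 0], [2/5, -1]].
Y = RA⁻¹ = [[-5, 5], [28, 4], [-20, -5]] · [[-1/5, 0], [2/5, -1]] = [[3, -5], [-4, -4], [2, 5]].

Y = [[3, -5], [-4, -4], [2, 5]]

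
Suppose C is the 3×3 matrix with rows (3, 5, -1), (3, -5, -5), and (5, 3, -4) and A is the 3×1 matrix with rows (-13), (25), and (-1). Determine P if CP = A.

P = [[0], [-3], [-2]]

Left-multiplying both sides by C⁻¹ gives P = C⁻¹A.
C has determinant 6; C⁻¹ = [[35/6, 17/6, -5], [-13/6, -7/6, 2], [17/3, 8/3, -5]].
P = C⁻¹A = [[35/6, 17/6, -5], [-13/6, -7/6, 2], [17/3, 8/3, -5]] · [[-13], [25], [-1]] = [[0], [-3], [-2]].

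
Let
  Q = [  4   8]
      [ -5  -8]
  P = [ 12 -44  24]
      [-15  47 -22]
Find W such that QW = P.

W = [[3, -3, -2], [0, -4, 4]]

Q is on the left of W, so left-multiply by Q⁻¹: W = Q⁻¹P.
det Q = 8; the adjugate gives Q⁻¹ = [[-1, -1], [5/8, 1/2]].
W = Q⁻¹P = [[-1, -1], [5/8, 1/2]] · [[12, -44, 24], [-15, 47, -22]] = [[3, -3, -2], [0, -4, 4]].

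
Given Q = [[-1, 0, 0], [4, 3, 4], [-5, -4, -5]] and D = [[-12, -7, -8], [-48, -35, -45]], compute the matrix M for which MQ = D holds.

Right-multiplying both sides by Q⁻¹ gives M = DQ⁻¹.
Q has determinant -1; Q⁻¹ = [[-1, 0, 0], [0, -5, -4], [1, 4, 3]].
M = DQ⁻¹ = [[-12, -7, -8], [-48, -35, -45]] · [[-1, 0, 0], [0, -5, -4], [1, 4, 3]] = [[4, 3, 4], [3, -5, 5]].

M = [[4, 3, 4], [3, -5, 5]]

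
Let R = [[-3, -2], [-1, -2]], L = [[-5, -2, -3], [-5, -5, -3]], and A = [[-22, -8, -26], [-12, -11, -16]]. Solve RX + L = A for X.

RX = A − L = [[-17, -6, -23], [-7, -6, -13]].
Left-multiplying both sides by R⁻¹ gives X = R⁻¹(A − L).
R has determinant 4; R⁻¹ = [[-1/2, 1/2], [1/4, -3/4]].
X = R⁻¹(A − L) = [[5, 0, 5], [1, 3, 4]].

X = [[5, 0, 5], [1, 3, 4]]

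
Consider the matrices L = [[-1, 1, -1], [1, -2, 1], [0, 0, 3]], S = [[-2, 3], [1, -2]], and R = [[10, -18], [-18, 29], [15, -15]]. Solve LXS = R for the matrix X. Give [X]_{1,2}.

-3

X = L⁻¹RS⁻¹ (apply L⁻¹ on the left and S⁻¹ on the right).
det L = 3, so L⁻¹ = [[-2, -1, -1/3], [-1, -1, 0], [0, 0, 1/3]].
det S = 1, so S⁻¹ = [[-2, -3], [-1, -2]].
L⁻¹R = [[-7, 12], [8, -11], [5, -5]].
X = (L⁻¹R)S⁻¹ = [[2, -3], [-5, -2], [-5, -5]].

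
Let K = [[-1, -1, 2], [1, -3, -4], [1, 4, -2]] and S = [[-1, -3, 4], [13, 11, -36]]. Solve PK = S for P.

P = [[-2, -1, -2], [-2, 5, 6]]

K is on the right of P, so right-multiply by K⁻¹: P = SK⁻¹.
det K = -6, so K⁻¹ = [[-11/3, -1, -5/3], [1/3, 0, 1/3], [-7/6, -1/2, -2/3]].
P = SK⁻¹ = [[-1, -3, 4], [13, 11, -36]] · [[-11/3, -1, -5/3], [1/3, 0, 1/3], [-7/6, -1/2, -2/3]] = [[-2, -1, -2], [-2, 5, 6]].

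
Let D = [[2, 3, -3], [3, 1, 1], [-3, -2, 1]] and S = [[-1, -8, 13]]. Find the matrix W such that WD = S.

W = [[-2, 4, 3]]

D is on the right of W, so right-multiply by D⁻¹: W = SD⁻¹.
det D = -3, so D⁻¹ = [[-1, -1, -2], [2, 7/3, 11/3], [1, 5/3, 7/3]].
W = SD⁻¹ = [[-1, -8, 13]] · [[-1, -1, -2], [2, 7/3, 11/3], [1, 5/3, 7/3]] = [[-2, 4, 3]].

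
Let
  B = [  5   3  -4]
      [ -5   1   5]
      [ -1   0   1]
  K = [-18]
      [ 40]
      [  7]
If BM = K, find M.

B is on the left of M, so left-multiply by B⁻¹: M = B⁻¹K.
det B = 1; the adjugate gives B⁻¹ = [[1, -3, 19], [0, 1, -5], [1, -3, 20]].
M = B⁻¹K = [[1, -3, 19], [0, 1, -5], [1, -3, 20]] · [[-18], [40], [7]] = [[-5], [5], [2]].

M = [[-5], [5], [2]]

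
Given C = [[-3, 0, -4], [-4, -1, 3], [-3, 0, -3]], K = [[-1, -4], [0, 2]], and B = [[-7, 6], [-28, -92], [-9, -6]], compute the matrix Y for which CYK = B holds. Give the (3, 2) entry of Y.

-2

Y = C⁻¹BK⁻¹ (apply C⁻¹ on the left and K⁻¹ on the right).
det C = 3; the adjugate gives C⁻¹ = [[1, 0, -4/3], [-7, -1, 25/3], [-1, 0, 1]].
det K = -2, so K⁻¹ = [[-1, -2], [0, 1/2]].
C⁻¹B = [[5, 14], [2, 0], [-2, -12]].
Y = (C⁻¹B)K⁻¹ = [[-5, -3], [-2, -4], [2, -2]].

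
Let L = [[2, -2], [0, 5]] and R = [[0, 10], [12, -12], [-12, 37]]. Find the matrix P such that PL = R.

Since L sits to the right of P, P = RL⁻¹.
det L = 10, so L⁻¹ = [[1/2, 1/5], [0, 1/5]].
P = RL⁻¹ = [[0, 10], [12, -12], [-12, 37]] · [[1/2, 1/5], [0, 1/5]] = [[0, 2], [6, 0], [-6, 5]].

P = [[0, 2], [6, 0], [-6, 5]]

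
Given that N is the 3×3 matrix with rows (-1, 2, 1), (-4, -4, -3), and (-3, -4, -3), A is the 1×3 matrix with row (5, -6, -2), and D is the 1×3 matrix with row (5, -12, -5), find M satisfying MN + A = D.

M = [[-3, 3, -3]]

MN = D − A = [[0, -6, -3]].
Right-multiplying both sides by N⁻¹ gives M = (D − A)N⁻¹.
N has determinant -2; N⁻¹ = [[0, -1, 1], [3/2, -3, 7/2], [-2, 5, -6]].
M = (D − A)N⁻¹ = [[-3, 3, -3]].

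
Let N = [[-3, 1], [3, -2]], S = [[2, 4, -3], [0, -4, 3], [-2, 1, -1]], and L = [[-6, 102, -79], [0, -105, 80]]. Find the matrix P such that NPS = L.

P = N⁻¹LS⁻¹ (apply N⁻¹ on the left and S⁻¹ on the right).
det N = 3, so N⁻¹ = [[-2/3, -1/3], [-1, -1]].
det S = 2, so S⁻¹ = [[1/2, 1/2, 0], [-3, -4, -3], [-4, -5, -4]].
N⁻¹L = [[4, -33, 26], [6, 3, -1]].
P = (N⁻¹L)S⁻¹ = [[-3, 4, -5], [-2, -4, -5]].

P = [[-3, 4, -5], [-2, -4, -5]]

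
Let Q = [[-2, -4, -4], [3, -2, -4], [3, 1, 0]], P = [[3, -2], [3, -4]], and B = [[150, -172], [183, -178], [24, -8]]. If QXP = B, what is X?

X = [[5, 0], [-3, -4], [-3, -5]]

X = Q⁻¹BP⁻¹ (apply Q⁻¹ on the left and P⁻¹ on the right).
det Q = 4; the adjugate gives Q⁻¹ = [[1, -1, 2], [-3, 3, -5], [9/4, -5/2, 4]].
P has determinant -6; P⁻¹ = [[2/3, -1/3], [1/2, -1/2]].
Q⁻¹B = [[15, -10], [-21, 22], [-24, 26]].
X = (Q⁻¹B)P⁻¹ = [[5, 0], [-3, -4], [-3, -5]].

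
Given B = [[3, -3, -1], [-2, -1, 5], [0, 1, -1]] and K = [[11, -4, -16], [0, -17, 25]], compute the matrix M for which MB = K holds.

M = [[1, -4, -5], [4, 6, 1]]

B is on the right of M, so right-multiply by B⁻¹: M = KB⁻¹.
B has determinant -4; B⁻¹ = [[1, 1, 4], [1/2, 3/4, 13/4], [1/2, 3/4, 9/4]].
M = KB⁻¹ = [[11, -4, -16], [0, -17, 25]] · [[1, 1, 4], [1/2, 3/4, 13/4], [1/2, 3/4, 9/4]] = [[1, -4, -5], [4, 6, 1]].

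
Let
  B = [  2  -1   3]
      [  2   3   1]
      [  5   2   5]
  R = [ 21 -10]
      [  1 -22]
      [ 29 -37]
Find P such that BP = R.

Since B multiplies P on the left, P = B⁻¹R.
det B = -2, so B⁻¹ = [[-13/2, -11/2, 5], [5/2, 5/2, -2], [11/2, 9/2, -4]].
P = B⁻¹R = [[-13/2, -11/2, 5], [5/2, 5/2, -2], [11/2, 9/2, -4]] · [[21, -10], [1, -22], [29, -37]] = [[3, 1], [-3, -6], [4, -6]].

P = [[3, 1], [-3, -6], [4, -6]]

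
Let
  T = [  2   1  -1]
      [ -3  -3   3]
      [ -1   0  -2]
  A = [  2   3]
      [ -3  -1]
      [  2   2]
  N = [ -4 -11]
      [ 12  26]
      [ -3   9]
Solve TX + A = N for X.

X = [[-1, -5], [-1, -5], [3, -1]]

TX = N − A = [[-6, -14], [15, 27], [-5, 7]].
Since T multiplies X on the left, X = T⁻¹(N − A).
det T = 6; the adjugate gives T⁻¹ = [[1, 1/3, 0], [-3/2, -5/6, -1/2], [-1/2, -1/6, -1/2]].
X = T⁻¹(N − A) = [[-1, -5], [-1, -5], [3, -1]].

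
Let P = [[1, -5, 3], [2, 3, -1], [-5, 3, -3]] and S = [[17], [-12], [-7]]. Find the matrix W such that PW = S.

Left-multiplying both sides by P⁻¹ gives W = P⁻¹S.
P has determinant 2; P⁻¹ = [[-3, -3, -2], [11/2, 6, 7/2], [21/2, 11, 13/2]].
W = P⁻¹S = [[-3, -3, -2], [11/2, 6, 7/2], [21/2, 11, 13/2]] · [[17], [-12], [-7]] = [[-1], [-3], [1]].

W = [[-1], [-3], [1]]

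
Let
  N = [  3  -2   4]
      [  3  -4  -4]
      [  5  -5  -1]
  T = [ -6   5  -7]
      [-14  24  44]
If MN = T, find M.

M = [[-4, -3, 3], [6, -4, -4]]

Since N sits to the right of M, M = TN⁻¹.
det N = 6; the adjugate gives N⁻¹ = [[-8/3, -11/3, 4], [-17/6, -23/6, 4], [5/6, 5/6, -1]].
M = TN⁻¹ = [[-6, 5, -7], [-14, 24, 44]] · [[-8/3, -11/3, 4], [-17/6, -23/6, 4], [5/6, 5/6, -1]] = [[-4, -3, 3], [6, -4, -4]].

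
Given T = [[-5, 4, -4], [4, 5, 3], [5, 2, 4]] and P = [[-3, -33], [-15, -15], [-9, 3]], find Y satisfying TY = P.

Y = [[-5, 1], [-2, -5], [5, 2]]

Left-multiplying both sides by T⁻¹ gives Y = T⁻¹P.
det T = -6, so T⁻¹ = [[-7/3, 4, -16/3], [1/6, 0, 1/6], [17/6, -5, 41/6]].
Y = T⁻¹P = [[-7/3, 4, -16/3], [1/6, 0, 1/6], [17/6, -5, 41/6]] · [[-3, -33], [-15, -15], [-9, 3]] = [[-5, 1], [-2, -5], [5, 2]].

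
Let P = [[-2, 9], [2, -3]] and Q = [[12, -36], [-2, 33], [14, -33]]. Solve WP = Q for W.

Right-multiplying both sides by P⁻¹ gives W = QP⁻¹.
det P = -12, so P⁻¹ = [[1/4, 3/4], [1/6, 1/6]].
W = QP⁻¹ = [[12, -36], [-2, 33], [14, -33]] · [[1/4, 3/4], [1/6, 1/6]] = [[-3, 3], [5, 4], [-2, 5]].

W = [[-3, 3], [5, 4], [-2, 5]]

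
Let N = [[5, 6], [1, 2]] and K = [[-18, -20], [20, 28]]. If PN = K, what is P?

P = [[-4, 2], [3, 5]]

N is on the right of P, so right-multiply by N⁻¹: P = KN⁻¹.
det N = 4; the adjugate gives N⁻¹ = [[1/2, -3/2], [-1/4, 5/4]].
P = KN⁻¹ = [[-18, -20], [20, 28]] · [[1/2, -3/2], [-1/4, 5/4]] = [[-4, 2], [3, 5]].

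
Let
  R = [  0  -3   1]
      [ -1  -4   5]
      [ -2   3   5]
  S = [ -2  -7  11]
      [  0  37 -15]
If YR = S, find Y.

Y = [[-4, 4, -1], [-5, -4, 2]]

R is on the right of Y, so right-multiply by R⁻¹: Y = SR⁻¹.
det R = 4, so R⁻¹ = [[-35/4, 9/2, -11/4], [-5/4, 1/2, -1/4], [-11/4, 3/2, -3/4]].
Y = SR⁻¹ = [[-2, -7, 11], [0, 37, -15]] · [[-35/4, 9/2, -11/4], [-5/4, 1/2, -1/4], [-11/4, 3/2, -3/4]] = [[-4, 4, -1], [-5, -4, 2]].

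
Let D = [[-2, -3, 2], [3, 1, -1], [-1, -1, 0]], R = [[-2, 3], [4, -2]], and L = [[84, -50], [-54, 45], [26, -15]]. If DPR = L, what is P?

Isolating P: multiply by D⁻¹ from the left and R⁻¹ from the right, so P = D⁻¹LR⁻¹.
det D = -5; the adjugate gives D⁻¹ = [[1/5, 2/5, -1/5], [-1/5, -2/5, -4/5], [2/5, -1/5, -7/5]].
det R = -8, so R⁻¹ = [[1/4, 3/8], [1/2, 1/4]].
D⁻¹L = [[-10, 11], [-16, 4], [8, -8]].
P = (D⁻¹L)R⁻¹ = [[3, -1], [-2, -5], [-2, 1]].

P = [[3, -1], [-2, -5], [-2, 1]]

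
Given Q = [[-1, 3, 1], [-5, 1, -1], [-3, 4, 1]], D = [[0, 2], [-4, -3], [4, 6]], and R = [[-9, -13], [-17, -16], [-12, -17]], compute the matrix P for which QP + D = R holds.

P = [[3, 2], [-1, -4], [-3, -1]]

QP = R − D = [[-9, -15], [-13, -13], [-16, -23]].
Since Q multiplies P on the left, P = Q⁻¹(R − D).
det Q = 2; the adjugate gives Q⁻¹ = [[5/2, 1/2, -2], [4, 1, -3], [-17/2, -5/2, 7]].
P = Q⁻¹(R − D) = [[3, 2], [-1, -4], [-3, -1]].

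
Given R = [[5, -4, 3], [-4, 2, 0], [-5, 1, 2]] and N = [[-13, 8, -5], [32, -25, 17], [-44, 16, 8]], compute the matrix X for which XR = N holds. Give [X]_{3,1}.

R is on the right of X, so right-multiply by R⁻¹: X = NR⁻¹.
det R = 6; the adjugate gives R⁻¹ = [[2/3, 11/6, -1], [4/3, 25/6, -2], [1, 5/2, -1]].
X = NR⁻¹ = [[-13, 8, -5], [32, -25, 17], [-44, 16, 8]] · [[2/3, 11/6, -1], [4/3, 25/6, -2], [1, 5/2, -1]] = [[-3, -3, 2], [5, -3, 1], [0, 6, 4]].

0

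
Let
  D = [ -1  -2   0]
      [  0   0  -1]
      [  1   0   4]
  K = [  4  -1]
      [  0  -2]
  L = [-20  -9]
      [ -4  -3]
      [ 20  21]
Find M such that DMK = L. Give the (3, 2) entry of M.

Left-multiply by D⁻¹ and right-multiply by K⁻¹: M = D⁻¹LK⁻¹.
det D = 2; the adjugate gives D⁻¹ = [[0, 4, 1], [-1/2, -2, -1/2], [0, -1, 0]].
det K = -8; the adjugate gives K⁻¹ = [[1/4, -1/8], [0, -1/2]].
D⁻¹L = [[4, 9], [8, 0], [4, 3]].
M = (D⁻¹L)K⁻¹ = [[1, -5], [2, -1], [1, -2]].

-2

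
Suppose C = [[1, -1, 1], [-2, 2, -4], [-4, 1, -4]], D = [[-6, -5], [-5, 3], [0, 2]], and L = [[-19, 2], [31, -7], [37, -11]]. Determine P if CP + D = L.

CP = L − D = [[-13, 7], [36, -10], [37, -13]].
Left-multiplying both sides by C⁻¹ gives P = C⁻¹(L − D).
det C = -6, so C⁻¹ = [[2/3, 1/2, -1/3], [-4/3, 0, -1/3], [-1, -1/2, 0]].
P = C⁻¹(L − D) = [[-3, 4], [5, -5], [-5, -2]].

P = [[-3, 4], [5, -5], [-5, -2]]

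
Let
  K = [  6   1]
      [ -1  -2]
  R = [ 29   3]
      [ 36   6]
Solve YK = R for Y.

Y = [[5, 1], [6, 0]]

Since K sits to the right of Y, Y = RK⁻¹.
K has determinant -11; K⁻¹ = [[2/11, 1/11], [-1/11, -6/11]].
Y = RK⁻¹ = [[29, 3], [36, 6]] · [[2/11, 1/11], [-1/11, -6/11]] = [[5, 1], [6, 0]].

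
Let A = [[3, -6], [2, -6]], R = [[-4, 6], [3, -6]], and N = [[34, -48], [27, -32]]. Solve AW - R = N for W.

AW = N + R = [[30, -42], [30, -38]].
Since A multiplies W on the left, W = A⁻¹(N + R).
A has determinant -6; A⁻¹ = [[1, -1], [1/3, -1/2]].
W = A⁻¹(N + R) = [[0, -4], [-5, 5]].

W = [[0, -4], [-5, 5]]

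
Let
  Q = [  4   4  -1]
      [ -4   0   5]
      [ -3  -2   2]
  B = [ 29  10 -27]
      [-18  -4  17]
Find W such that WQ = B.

W = [[1, -4, -3], [-4, 5, -6]]

Right-multiplying both sides by Q⁻¹ gives W = BQ⁻¹.
Q has determinant 4; Q⁻¹ = [[5/2, -3/2, 5], [-7/4, 5/4, -4], [2, -1, 4]].
W = BQ⁻¹ = [[29, 10, -27], [-18, -4, 17]] · [[5/2, -3/2, 5], [-7/4, 5/4, -4], [2, -1, 4]] = [[1, -4, -3], [-4, 5, -6]].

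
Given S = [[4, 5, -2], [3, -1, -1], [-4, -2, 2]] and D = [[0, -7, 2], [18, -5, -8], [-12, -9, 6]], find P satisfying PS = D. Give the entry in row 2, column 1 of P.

-3

Since S sits to the right of P, P = DS⁻¹.
det S = -6, so S⁻¹ = [[2/3, 1, 7/6], [1/3, 0, 1/3], [5/3, 2, 19/6]].
P = DS⁻¹ = [[0, -7, 2], [18, -5, -8], [-12, -9, 6]] · [[2/3, 1, 7/6], [1/3, 0, 1/3], [5/3, 2, 19/6]] = [[1, 4, 4], [-3, 2, -6], [-1, 0, 2]].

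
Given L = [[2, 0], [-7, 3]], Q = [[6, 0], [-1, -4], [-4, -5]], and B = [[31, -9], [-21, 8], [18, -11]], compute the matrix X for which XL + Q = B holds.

XL = B − Q = [[25, -9], [-20, 12], [22, -6]].
Since L sits to the right of X, X = (B − Q)L⁻¹.
det L = 6; the adjugate gives L⁻¹ = [[1/2, 0], [7/6, 1/3]].
X = (B − Q)L⁻¹ = [[2, -3], [4, 4], [4, -2]].

X = [[2, -3], [4, 4], [4, -2]]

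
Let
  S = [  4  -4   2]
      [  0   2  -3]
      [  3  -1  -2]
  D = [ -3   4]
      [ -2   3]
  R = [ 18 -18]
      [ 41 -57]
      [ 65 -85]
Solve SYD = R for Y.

Left-multiply by S⁻¹ and right-multiply by D⁻¹: Y = S⁻¹RD⁻¹.
det S = -4; the adjugate gives S⁻¹ = [[7/4, 5/2, -2], [9/4, 7/2, -3], [3/2, 2, -2]].
det D = -1; the adjugate gives D⁻¹ = [[-3, 4], [-2, 3]].
S⁻¹R = [[4, -4], [-11, 15], [-21, 29]].
Y = (S⁻¹R)D⁻¹ = [[-4, 4], [3, 1], [5, 3]].

Y = [[-4, 4], [3, 1], [5, 3]]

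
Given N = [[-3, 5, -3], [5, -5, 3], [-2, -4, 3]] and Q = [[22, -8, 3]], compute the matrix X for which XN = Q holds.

X = [[-2, 2, -3]]

Since N sits to the right of X, X = QN⁻¹.
det N = -6, so N⁻¹ = [[1/2, 1/2, 0], [7/2, 5/2, 1], [5, 11/3, 5/3]].
X = QN⁻¹ = [[22, -8, 3]] · [[1/2, 1/2, 0], [7/2, 5/2, 1], [5, 11/3, 5/3]] = [[-2, 2, -3]].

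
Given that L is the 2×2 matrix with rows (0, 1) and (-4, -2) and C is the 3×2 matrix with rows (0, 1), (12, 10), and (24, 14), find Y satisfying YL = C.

Y = [[1, 0], [4, -3], [2, -6]]

L is on the right of Y, so right-multiply by L⁻¹: Y = CL⁻¹.
det L = 4; the adjugate gives L⁻¹ = [[-1/2, -1/4], [1, 0]].
Y = CL⁻¹ = [[0, 1], [12, 10], [24, 14]] · [[-1/2, -1/4], [1, 0]] = [[1, 0], [4, -3], [2, -6]].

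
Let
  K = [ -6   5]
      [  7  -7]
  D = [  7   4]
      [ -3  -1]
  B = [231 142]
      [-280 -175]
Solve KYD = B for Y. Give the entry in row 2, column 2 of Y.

4

Isolating Y: multiply by K⁻¹ from the left and D⁻¹ from the right, so Y = K⁻¹BD⁻¹.
K has determinant 7; K⁻¹ = [[-1, -5/7], [-1, -6/7]].
D has determinant 5; D⁻¹ = [[-1/5, -4/5], [3/5, 7/5]].
K⁻¹B = [[-31, -17], [9, 8]].
Y = (K⁻¹B)D⁻¹ = [[-4, 1], [3, 4]].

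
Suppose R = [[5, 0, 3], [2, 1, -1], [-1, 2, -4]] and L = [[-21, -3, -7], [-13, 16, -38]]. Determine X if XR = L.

X = [[-4, -1, -1], [-4, 6, 5]]

Since R sits to the right of X, X = LR⁻¹.
R has determinant 5; R⁻¹ = [[-2/5, 6/5, -3/5], [9/5, -17/5, 11/5], [1, -2, 1]].
X = LR⁻¹ = [[-21, -3, -7], [-13, 16, -38]] · [[-2/5, 6/5, -3/5], [9/5, -17/5, 11/5], [1, -2, 1]] = [[-4, -1, -1], [-4, 6, 5]].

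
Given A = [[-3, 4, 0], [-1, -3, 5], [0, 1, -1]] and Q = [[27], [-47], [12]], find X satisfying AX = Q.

X = [[-1], [6], [-6]]

A is on the left of X, so left-multiply by A⁻¹: X = A⁻¹Q.
A has determinant 2; A⁻¹ = [[-1, 2, 10], [-1/2, 3/2, 15/2], [-1/2, 3/2, 13/2]].
X = A⁻¹Q = [[-1, 2, 10], [-1/2, 3/2, 15/2], [-1/2, 3/2, 13/2]] · [[27], [-47], [12]] = [[-1], [6], [-6]].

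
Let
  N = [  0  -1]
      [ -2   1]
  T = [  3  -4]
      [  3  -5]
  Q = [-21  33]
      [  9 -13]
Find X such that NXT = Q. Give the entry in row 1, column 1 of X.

0

Left-multiply by N⁻¹ and right-multiply by T⁻¹: X = N⁻¹QT⁻¹.
det N = -2, so N⁻¹ = [[-1/2, -1/2], [-1, 0]].
det T = -3, so T⁻¹ = [[5/3, -4/3], [1, -1]].
N⁻¹Q = [[6, -10], [21, -33]].
X = (N⁻¹Q)T⁻¹ = [[0, 2], [2, 5]].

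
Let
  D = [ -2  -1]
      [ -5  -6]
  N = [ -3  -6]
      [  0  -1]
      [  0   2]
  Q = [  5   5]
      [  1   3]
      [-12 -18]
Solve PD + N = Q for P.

PD = Q − N = [[8, 11], [1, 4], [-12, -20]].
D is on the right of P, so right-multiply by D⁻¹: P = (Q − N)D⁻¹.
D has determinant 7; D⁻¹ = [[-6/7, 1/7], [5/7, -2/7]].
P = (Q − N)D⁻¹ = [[1, -2], [2, -1], [-4, 4]].

P = [[1, -2], [2, -1], [-4, 4]]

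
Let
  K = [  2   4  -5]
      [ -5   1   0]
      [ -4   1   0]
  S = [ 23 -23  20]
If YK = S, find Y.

Since K sits to the right of Y, Y = SK⁻¹.
det K = 5, so K⁻¹ = [[0, -1, 1], [0, -4, 5], [-1/5, -18/5, 22/5]].
Y = SK⁻¹ = [[23, -23, 20]] · [[0, -1, 1], [0, -4, 5], [-1/5, -18/5, 22/5]] = [[-4, -3, -4]].

Y = [[-4, -3, -4]]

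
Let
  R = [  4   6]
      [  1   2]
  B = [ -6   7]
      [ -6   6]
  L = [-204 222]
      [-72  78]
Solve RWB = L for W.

W = [[0, -2], [3, 4]]

W = R⁻¹LB⁻¹ (apply R⁻¹ on the left and B⁻¹ on the right).
det R = 2; the adjugate gives R⁻¹ = [[1, -3], [-1/2, 2]].
det B = 6; the adjugate gives B⁻¹ = [[1, -7/6], [1, -1]].
R⁻¹L = [[12, -12], [-42, 45]].
W = (R⁻¹L)B⁻¹ = [[0, -2], [3, 4]].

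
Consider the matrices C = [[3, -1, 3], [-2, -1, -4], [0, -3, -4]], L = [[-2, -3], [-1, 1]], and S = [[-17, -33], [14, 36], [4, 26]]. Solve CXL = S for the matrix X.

X = [[4, 1], [2, 0], [0, -2]]

X = C⁻¹SL⁻¹ (apply C⁻¹ on the left and L⁻¹ on the right).
C has determinant 2; C⁻¹ = [[-4, -13/2, 7/2], [-4, -6, 3], [3, 9/2, -5/2]].
det L = -5; the adjugate gives L⁻¹ = [[-1/5, -3/5], [-1/5, 2/5]].
C⁻¹S = [[-9, -11], [-4, -6], [2, -2]].
X = (C⁻¹S)L⁻¹ = [[4, 1], [2, 0], [0, -2]].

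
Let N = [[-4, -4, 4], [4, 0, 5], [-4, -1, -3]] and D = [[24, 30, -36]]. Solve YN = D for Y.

Y = [[-6, -6, -6]]

Since N sits to the right of Y, Y = DN⁻¹.
det N = -4, so N⁻¹ = [[-5/4, 4, 5], [2, -7, -9], [1, -3, -4]].
Y = DN⁻¹ = [[24, 30, -36]] · [[-5/4, 4, 5], [2, -7, -9], [1, -3, -4]] = [[-6, -6, -6]].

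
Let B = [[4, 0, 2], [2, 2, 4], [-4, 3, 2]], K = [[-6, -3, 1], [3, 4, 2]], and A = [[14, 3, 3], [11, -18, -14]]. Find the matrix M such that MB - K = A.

M = [[2, 0, 0], [0, -1, -4]]

MB = A + K = [[8, 0, 4], [14, -14, -12]].
Since B sits to the right of M, M = (A + K)B⁻¹.
det B = -4; the adjugate gives B⁻¹ = [[2, -3/2, 1], [5, -4, 3], [-7/2, 3, -2]].
M = (A + K)B⁻¹ = [[2, 0, 0], [0, -1, -4]].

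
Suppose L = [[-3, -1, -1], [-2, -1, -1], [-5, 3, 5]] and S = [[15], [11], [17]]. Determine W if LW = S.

W = [[-4], [-6], [3]]

Since L multiplies W on the left, W = L⁻¹S.
det L = 2, so L⁻¹ = [[-1, 1, 0], [15/2, -10, -1/2], [-11/2, 7, 1/2]].
W = L⁻¹S = [[-1, 1, 0], [15/2, -10, -1/2], [-11/2, 7, 1/2]] · [[15], [11], [17]] = [[-4], [-6], [3]].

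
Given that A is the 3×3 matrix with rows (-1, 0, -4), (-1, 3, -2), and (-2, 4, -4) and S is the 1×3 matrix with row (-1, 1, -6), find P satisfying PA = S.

Right-multiplying both sides by A⁻¹ gives P = SA⁻¹.
det A = -4; the adjugate gives A⁻¹ = [[1, 4, -3], [0, 1, -1/2], [-1/2, -1, 3/4]].
P = SA⁻¹ = [[-1, 1, -6]] · [[1, 4, -3], [0, 1, -1/2], [-1/2, -1, 3/4]] = [[2, 3, -2]].

P = [[2, 3, -2]]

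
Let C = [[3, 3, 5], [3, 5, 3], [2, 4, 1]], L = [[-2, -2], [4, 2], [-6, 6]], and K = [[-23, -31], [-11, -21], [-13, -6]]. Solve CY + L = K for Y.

Y = [[-2, -2], [0, -1], [-3, -4]]

CY = K − L = [[-21, -29], [-15, -23], [-7, -12]].
C is on the left of Y, so left-multiply by C⁻¹: Y = C⁻¹(K − L).
C has determinant -2; C⁻¹ = [[7/2, -17/2, 8], [-3/2, 7/2, -3], [-1, 3, -3]].
Y = C⁻¹(K − L) = [[-2, -2], [0, -1], [-3, -4]].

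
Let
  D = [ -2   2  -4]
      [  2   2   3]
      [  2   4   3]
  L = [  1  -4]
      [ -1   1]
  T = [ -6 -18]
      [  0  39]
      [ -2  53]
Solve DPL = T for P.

P = [[0, 2], [-2, -1], [-3, -5]]

P = D⁻¹TL⁻¹ (apply D⁻¹ on the left and L⁻¹ on the right).
det D = -4, so D⁻¹ = [[3/2, 11/2, -7/2], [0, -1/2, 1/2], [-1, -3, 2]].
L has determinant -3; L⁻¹ = [[-1/3, -4/3], [-1/3, -1/3]].
D⁻¹T = [[-2, 2], [-1, 7], [2, 7]].
P = (D⁻¹T)L⁻¹ = [[0, 2], [-2, -1], [-3, -5]].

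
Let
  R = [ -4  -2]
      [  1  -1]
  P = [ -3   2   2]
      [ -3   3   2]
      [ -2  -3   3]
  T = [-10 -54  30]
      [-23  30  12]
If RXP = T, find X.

Isolating X: multiply by R⁻¹ from the left and P⁻¹ from the right, so X = R⁻¹TP⁻¹.
R has determinant 6; R⁻¹ = [[-1/6, 1/3], [-1/6, -2/3]].
P has determinant -5; P⁻¹ = [[-3, 12/5, 2/5], [-1, 1, 0], [-3, 13/5, 3/5]].
R⁻¹T = [[-6, 19, -1], [17, -11, -13]].
X = (R⁻¹T)P⁻¹ = [[2, 2, -3], [-1, -4, -1]].

X = [[2, 2, -3], [-1, -4, -1]]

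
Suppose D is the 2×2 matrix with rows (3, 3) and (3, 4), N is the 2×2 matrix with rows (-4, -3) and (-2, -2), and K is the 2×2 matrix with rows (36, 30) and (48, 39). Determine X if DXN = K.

X = [[1, -2], [-3, 0]]

Isolating X: multiply by D⁻¹ from the left and N⁻¹ from the right, so X = D⁻¹KN⁻¹.
D has determinant 3; D⁻¹ = [[4/3, -1], [-1, 1]].
det N = 2; the adjugate gives N⁻¹ = [[-1, 3/2], [1, -2]].
D⁻¹K = [[0, 1], [12, 9]].
X = (D⁻¹K)N⁻¹ = [[1, -2], [-3, 0]].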